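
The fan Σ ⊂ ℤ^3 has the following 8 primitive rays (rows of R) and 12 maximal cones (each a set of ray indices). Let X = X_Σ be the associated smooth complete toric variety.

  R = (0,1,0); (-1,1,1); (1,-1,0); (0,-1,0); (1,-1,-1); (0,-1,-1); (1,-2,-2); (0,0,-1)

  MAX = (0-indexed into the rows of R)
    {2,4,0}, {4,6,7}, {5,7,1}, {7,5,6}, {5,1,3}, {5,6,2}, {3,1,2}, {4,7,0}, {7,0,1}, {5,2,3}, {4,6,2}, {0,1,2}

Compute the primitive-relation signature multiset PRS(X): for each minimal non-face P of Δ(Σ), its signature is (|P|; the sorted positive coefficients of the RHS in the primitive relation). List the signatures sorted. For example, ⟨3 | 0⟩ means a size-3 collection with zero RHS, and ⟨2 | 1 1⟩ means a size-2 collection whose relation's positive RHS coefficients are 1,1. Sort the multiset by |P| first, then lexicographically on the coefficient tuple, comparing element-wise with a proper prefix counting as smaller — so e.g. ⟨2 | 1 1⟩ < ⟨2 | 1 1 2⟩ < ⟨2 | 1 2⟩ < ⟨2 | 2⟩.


Σ has 11 primitive collections:

  {0,3}:  v_{0} + v_{3} = 0 ; sig = ⟨2 | 0⟩
  {1,4}:  v_{1} + v_{4} = 0 ; sig = ⟨2 | 0⟩
  {0,5}:  v_{0} + v_{5} = v_{7} ; sig = ⟨2 | 1⟩
  {1,6}:  v_{1} + v_{6} = v_{5} ; sig = ⟨2 | 1⟩
  {2,7}:  v_{2} + v_{7} = v_{4} ; sig = ⟨2 | 1⟩
  {3,7}:  v_{3} + v_{7} = v_{5} ; sig = ⟨2 | 1⟩
  {4,5}:  v_{4} + v_{5} = v_{6} ; sig = ⟨2 | 1⟩
  {0,6}:  v_{0} + v_{6} = v_{4} + v_{7} ; sig = ⟨2 | 1 1⟩
  {3,4}:  v_{3} + v_{4} = v_{2} + v_{5} ; sig = ⟨2 | 1 1⟩
  {3,6}:  v_{3} + v_{6} = v_{2} + 2·v_{5} ; sig = ⟨2 | 1 2⟩
  {1,2,5}:  v_{1} + v_{2} + v_{5} = v_{3} ; sig = ⟨3 | 1⟩

so the primitive-relation signature multiset is
{ ⟨2 | 0⟩ ×2,  ⟨2 | 1⟩ ×5,  ⟨2 | 1 1⟩ ×2,  ⟨2 | 1 2⟩,  ⟨3 | 1⟩ }


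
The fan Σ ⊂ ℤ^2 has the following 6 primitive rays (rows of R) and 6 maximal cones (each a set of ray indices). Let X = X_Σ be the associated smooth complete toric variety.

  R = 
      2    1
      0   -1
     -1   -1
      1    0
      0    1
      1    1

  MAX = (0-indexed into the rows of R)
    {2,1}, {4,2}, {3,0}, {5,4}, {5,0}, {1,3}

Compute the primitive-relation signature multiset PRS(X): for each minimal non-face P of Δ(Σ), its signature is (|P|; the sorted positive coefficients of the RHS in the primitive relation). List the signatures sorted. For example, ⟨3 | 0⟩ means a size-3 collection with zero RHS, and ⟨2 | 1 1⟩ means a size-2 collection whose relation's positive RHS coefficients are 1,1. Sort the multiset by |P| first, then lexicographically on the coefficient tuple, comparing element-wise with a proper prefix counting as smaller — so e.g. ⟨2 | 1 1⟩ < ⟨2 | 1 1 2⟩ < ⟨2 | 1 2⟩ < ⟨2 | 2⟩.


Σ has 9 primitive collections:

  P = {1,4}:  v_{1} + v_{4} = 0  ⇒ sig = ⟨2 | 0⟩
  P = {2,5}:  v_{2} + v_{5} = 0  ⇒ sig = ⟨2 | 0⟩
  P = {0,2}:  v_{0} + v_{2} = v_{3}  ⇒ sig = ⟨2 | 1⟩
  P = {1,5}:  v_{1} + v_{5} = v_{3}  ⇒ sig = ⟨2 | 1⟩
  P = {2,3}:  v_{2} + v_{3} = v_{1}  ⇒ sig = ⟨2 | 1⟩
  P = {3,4}:  v_{3} + v_{4} = v_{5}  ⇒ sig = ⟨2 | 1⟩
  P = {3,5}:  v_{3} + v_{5} = v_{0}  ⇒ sig = ⟨2 | 1⟩
  P = {0,1}:  v_{0} + v_{1} = 2·v_{3}  ⇒ sig = ⟨2 | 2⟩
  P = {0,4}:  v_{0} + v_{4} = 2·v_{5}  ⇒ sig = ⟨2 | 2⟩

Sorted signature multiset PRS(X):
    |P|=2: 9 collections, coeffs (), (), (1), (1), (1), (1), (1), (2), (2)


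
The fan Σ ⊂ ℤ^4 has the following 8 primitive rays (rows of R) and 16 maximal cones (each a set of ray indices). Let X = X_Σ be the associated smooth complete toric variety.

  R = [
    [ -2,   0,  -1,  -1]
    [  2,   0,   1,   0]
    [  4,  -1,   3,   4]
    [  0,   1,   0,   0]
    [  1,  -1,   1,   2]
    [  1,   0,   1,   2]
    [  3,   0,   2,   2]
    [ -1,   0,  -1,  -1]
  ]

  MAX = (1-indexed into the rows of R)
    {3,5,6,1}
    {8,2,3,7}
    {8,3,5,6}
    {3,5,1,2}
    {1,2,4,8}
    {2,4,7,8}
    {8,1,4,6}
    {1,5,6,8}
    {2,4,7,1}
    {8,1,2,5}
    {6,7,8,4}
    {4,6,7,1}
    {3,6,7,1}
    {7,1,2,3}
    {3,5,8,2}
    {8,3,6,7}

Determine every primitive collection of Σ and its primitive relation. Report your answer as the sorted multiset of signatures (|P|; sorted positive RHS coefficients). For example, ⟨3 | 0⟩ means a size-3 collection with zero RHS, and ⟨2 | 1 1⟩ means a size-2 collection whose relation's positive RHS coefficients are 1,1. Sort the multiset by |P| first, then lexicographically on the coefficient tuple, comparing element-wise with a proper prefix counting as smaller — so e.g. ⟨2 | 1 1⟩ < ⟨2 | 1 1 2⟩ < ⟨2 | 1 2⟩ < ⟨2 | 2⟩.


6 minimal non-faces of Δ(Σ) (on 8 rays):

  P={2,6}:  v_{2} + v_{6} = v_{7}  →  sig = ⟨2 | 1⟩
  P={4,5}:  v_{4} + v_{5} = v_{6}  →  sig = ⟨2 | 1⟩
  P={5,7}:  v_{5} + v_{7} = v_{3}  →  sig = ⟨2 | 1⟩
  P={3,4}:  v_{3} + v_{4} = v_{6} + v_{7}  →  sig = ⟨2 | 1 1⟩
  P={1,7,8}:  v_{1} + v_{7} + v_{8} = 0  →  sig = ⟨3 | 0⟩
  P={1,3,8}:  v_{1} + v_{3} + v_{8} = v_{5}  →  sig = ⟨3 | 1⟩

Sorted signature multiset PRS(X):
[⟨2 | 1⟩, ⟨2 | 1⟩, ⟨2 | 1⟩, ⟨2 | 1 1⟩, ⟨3 | 0⟩, ⟨3 | 1⟩]


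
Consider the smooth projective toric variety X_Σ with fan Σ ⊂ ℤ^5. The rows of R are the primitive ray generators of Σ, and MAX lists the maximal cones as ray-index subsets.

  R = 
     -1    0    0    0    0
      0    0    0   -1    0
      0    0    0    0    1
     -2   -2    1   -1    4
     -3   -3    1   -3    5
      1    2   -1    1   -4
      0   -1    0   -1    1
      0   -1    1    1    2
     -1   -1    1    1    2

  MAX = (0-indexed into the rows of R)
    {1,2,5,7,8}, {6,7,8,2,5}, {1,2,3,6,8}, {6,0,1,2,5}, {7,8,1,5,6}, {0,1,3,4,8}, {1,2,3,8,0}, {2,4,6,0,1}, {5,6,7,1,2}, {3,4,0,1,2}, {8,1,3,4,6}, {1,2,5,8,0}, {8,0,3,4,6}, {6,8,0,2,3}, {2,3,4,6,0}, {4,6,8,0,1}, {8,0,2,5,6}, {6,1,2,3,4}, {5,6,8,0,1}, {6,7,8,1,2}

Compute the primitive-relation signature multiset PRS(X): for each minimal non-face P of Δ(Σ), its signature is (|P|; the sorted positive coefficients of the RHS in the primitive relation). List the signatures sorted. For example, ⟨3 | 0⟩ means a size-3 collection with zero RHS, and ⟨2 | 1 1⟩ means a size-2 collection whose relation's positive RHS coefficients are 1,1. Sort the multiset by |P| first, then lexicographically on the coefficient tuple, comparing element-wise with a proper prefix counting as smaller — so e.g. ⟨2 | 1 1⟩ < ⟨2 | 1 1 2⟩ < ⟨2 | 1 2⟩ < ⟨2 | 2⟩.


Minimal non-faces — 9 found among 9 rays, 20 max cones:

  P = {0,7}:  v_{0} + v_{7} = v_{8}  so sig = ⟨2 | 1⟩
  P = {3,5}:  v_{3} + v_{5} = v_{0}  so sig = ⟨2 | 1⟩
  P = {4,7}:  v_{4} + v_{7} = v_{1} + v_{3} + v_{6} + v_{8}  so sig = ⟨2 | 1 1 1 1⟩
  P = {3,7}:  v_{3} + v_{7} = v_{1} + v_{2} + v_{6} + 2·v_{8}  so sig = ⟨2 | 1 1 1 2⟩
  P = {4,5}:  v_{4} + v_{5} = 2·v_{0} + v_{1} + v_{6}  so sig = ⟨2 | 1 1 2⟩
  P = {2,4,8}:  v_{2} + v_{4} + v_{8} = 2·v_{3}  so sig = ⟨3 | 2⟩
  P = {0,1,3,6}:  v_{0} + v_{1} + v_{3} + v_{6} = v_{4}  so sig = ⟨4 | 1⟩
  P = {1,2,5,6,8}:  v_{1} + v_{2} + v_{5} + v_{6} + v_{8} = 0  so sig = ⟨5 | 0⟩
  P = {0,1,2,6,8}:  v_{0} + v_{1} + v_{2} + v_{6} + v_{8} = v_{3}  so sig = ⟨5 | 1⟩

Sorted signature multiset PRS(X):
    |P|=2: 5 collections, coeffs (1), (1), (1,1,1,1), (1,1,1,2), (1,1,2)
    |P|=3: 1 collection, coeffs (2)
    |P|=4: 1 collection, coeffs (1)
    |P|=5: 2 collections, coeffs (), (1)


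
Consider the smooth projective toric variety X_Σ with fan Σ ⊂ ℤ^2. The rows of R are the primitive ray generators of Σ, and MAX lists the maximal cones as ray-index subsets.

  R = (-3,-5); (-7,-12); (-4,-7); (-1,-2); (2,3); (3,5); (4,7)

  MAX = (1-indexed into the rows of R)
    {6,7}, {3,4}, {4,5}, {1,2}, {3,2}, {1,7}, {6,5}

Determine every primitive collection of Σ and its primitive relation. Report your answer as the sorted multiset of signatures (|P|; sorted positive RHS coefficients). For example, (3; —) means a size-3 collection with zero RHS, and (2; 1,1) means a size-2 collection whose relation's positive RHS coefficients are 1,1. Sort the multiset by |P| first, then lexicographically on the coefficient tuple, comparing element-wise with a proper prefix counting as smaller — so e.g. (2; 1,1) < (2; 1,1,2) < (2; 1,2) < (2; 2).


Σ has 14 primitive collections:

  • {1,6}:  v_{1} + v_{6} = 0 ; sig = (2; —)
  • {3,7}:  v_{3} + v_{7} = 0 ; sig = (2; —)
  • {1,3}:  v_{1} + v_{3} = v_{2} ; sig = (2; 1)
  • {1,4}:  v_{1} + v_{4} = v_{3} ; sig = (2; 1)
  • {1,5}:  v_{1} + v_{5} = v_{4} ; sig = (2; 1)
  • {2,6}:  v_{2} + v_{6} = v_{3} ; sig = (2; 1)
  • {2,7}:  v_{2} + v_{7} = v_{1} ; sig = (2; 1)
  • {3,6}:  v_{3} + v_{6} = v_{4} ; sig = (2; 1)
  • {4,6}:  v_{4} + v_{6} = v_{5} ; sig = (2; 1)
  • {4,7}:  v_{4} + v_{7} = v_{6} ; sig = (2; 1)
  • {2,5}:  v_{2} + v_{5} = v_{3} + v_{4} ; sig = (2; 1,1)
  • {2,4}:  v_{2} + v_{4} = 2·v_{3} ; sig = (2; 2)
  • {3,5}:  v_{3} + v_{5} = 2·v_{4} ; sig = (2; 2)
  • {5,7}:  v_{5} + v_{7} = 2·v_{6} ; sig = (2; 2)

Hence PRS(X_Σ) =
[(2; —), (2; —), (2; 1), (2; 1), (2; 1), (2; 1), (2; 1), (2; 1), (2; 1), (2; 1), (2; 1,1), (2; 2), (2; 2), (2; 2)]


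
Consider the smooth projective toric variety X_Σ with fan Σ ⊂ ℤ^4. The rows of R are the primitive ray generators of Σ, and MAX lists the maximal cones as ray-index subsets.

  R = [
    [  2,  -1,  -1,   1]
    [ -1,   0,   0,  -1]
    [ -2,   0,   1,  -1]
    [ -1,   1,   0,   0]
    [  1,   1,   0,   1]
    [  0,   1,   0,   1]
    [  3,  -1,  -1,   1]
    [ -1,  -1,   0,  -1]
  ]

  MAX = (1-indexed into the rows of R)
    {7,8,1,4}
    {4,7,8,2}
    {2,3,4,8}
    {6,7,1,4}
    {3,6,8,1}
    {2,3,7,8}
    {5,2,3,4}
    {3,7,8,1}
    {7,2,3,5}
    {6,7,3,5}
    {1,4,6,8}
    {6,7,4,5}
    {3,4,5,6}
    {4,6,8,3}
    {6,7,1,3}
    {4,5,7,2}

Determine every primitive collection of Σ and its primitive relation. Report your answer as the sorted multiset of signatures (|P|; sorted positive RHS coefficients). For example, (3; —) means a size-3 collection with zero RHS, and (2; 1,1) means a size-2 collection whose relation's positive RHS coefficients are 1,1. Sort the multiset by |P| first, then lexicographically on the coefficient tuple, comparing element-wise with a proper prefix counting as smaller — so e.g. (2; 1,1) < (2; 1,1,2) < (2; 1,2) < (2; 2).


Δ(Σ) — 8 vertices, 7 min non-faces:

  P={5,8}:  v_{5} + v_{8} = 0  →  sig = (2; —)
  P={2,6}:  v_{2} + v_{6} = v_{4}  →  sig = (2; 1)
  P={1,5}:  v_{1} + v_{5} = v_{6} + v_{7}  →  sig = (2; 1,1)
  P={1,2}:  v_{1} + v_{2} = v_{4} + v_{7} + v_{8}  →  sig = (2; 1,1,1)
  P={3,4,7}:  v_{3} + v_{4} + v_{7} = 0  →  sig = (3; —)
  P={6,7,8}:  v_{6} + v_{7} + v_{8} = v_{1}  →  sig = (3; 1)
  P={1,3,4}:  v_{1} + v_{3} + v_{4} = v_{6} + v_{8}  →  sig = (3; 1,1)

Hence PRS(X_Σ) =
{ (2; —),  (2; 1),  (2; 1,1),  (2; 1,1,1),  (3; —),  (3; 1),  (3; 1,1) }


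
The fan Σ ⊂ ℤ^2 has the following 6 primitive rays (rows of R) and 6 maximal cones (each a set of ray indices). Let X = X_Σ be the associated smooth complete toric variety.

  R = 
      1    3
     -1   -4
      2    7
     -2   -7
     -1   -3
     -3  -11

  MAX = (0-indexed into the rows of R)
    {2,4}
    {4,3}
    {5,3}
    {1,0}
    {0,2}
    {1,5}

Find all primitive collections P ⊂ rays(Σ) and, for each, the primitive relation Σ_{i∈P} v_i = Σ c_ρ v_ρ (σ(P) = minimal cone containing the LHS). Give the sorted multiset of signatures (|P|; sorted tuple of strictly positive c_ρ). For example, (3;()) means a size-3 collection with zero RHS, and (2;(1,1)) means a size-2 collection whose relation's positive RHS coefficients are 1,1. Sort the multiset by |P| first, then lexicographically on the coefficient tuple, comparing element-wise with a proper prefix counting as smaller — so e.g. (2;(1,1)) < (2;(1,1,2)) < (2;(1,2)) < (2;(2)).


The 9 primitive collections of Σ (r=6, n=2):

  P={0,4}:  v_{0} + v_{4} = 0  ⇒ sig = (2;())
  P={2,3}:  v_{2} + v_{3} = 0  ⇒ sig = (2;())
  P={0,3}:  v_{0} + v_{3} = v_{1}  ⇒ sig = (2;(1))
  P={1,2}:  v_{1} + v_{2} = v_{0}  ⇒ sig = (2;(1))
  P={1,3}:  v_{1} + v_{3} = v_{5}  ⇒ sig = (2;(1))
  P={1,4}:  v_{1} + v_{4} = v_{3}  ⇒ sig = (2;(1))
  P={2,5}:  v_{2} + v_{5} = v_{1}  ⇒ sig = (2;(1))
  P={0,5}:  v_{0} + v_{5} = 2·v_{1}  ⇒ sig = (2;(2))
  P={4,5}:  v_{4} + v_{5} = 2·v_{3}  ⇒ sig = (2;(2))

Hence PRS(X_Σ) =
    (2;())
    (2;())
    (2;(1))
    (2;(1))
    (2;(1))
    (2;(1))
    (2;(1))
    (2;(2))
    (2;(2))


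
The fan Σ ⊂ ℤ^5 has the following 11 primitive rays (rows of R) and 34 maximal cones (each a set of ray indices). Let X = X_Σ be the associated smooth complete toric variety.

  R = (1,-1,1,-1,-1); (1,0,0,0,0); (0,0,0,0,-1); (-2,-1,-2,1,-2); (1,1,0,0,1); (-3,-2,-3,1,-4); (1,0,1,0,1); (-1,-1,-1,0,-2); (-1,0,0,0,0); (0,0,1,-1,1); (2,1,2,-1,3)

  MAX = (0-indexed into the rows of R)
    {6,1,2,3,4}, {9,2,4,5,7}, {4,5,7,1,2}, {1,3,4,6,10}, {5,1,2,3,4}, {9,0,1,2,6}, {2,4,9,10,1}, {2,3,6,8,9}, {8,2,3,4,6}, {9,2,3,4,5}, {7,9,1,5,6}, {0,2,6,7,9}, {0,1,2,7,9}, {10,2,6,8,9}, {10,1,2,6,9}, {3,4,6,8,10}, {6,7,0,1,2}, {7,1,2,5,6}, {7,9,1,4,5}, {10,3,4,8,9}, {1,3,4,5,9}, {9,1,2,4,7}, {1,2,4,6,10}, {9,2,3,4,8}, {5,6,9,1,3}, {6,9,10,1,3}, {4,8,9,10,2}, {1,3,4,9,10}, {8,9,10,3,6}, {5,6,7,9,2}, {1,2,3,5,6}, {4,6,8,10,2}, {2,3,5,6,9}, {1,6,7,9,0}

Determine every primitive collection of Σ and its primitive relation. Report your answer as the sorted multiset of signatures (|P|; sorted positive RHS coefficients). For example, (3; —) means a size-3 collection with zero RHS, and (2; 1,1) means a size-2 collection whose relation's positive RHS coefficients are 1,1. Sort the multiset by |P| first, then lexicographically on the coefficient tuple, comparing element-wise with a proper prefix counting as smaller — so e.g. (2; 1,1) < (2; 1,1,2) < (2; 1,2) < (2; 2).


Σ has 18 primitive collections:

  P={1,8}:  v_{1} + v_{8} = 0 — sig = (2; —)
  P={3,7}:  v_{3} + v_{7} = v_{5} — sig = (2; 1)
  P={7,10}:  v_{7} + v_{10} = v_{1} + v_{9} — sig = (2; 1,1)
  P={5,10}:  v_{5} + v_{10} = v_{1} + v_{3} + v_{9} — sig = (2; 1,1,1)
  P={7,8}:  v_{7} + v_{8} = v_{2} + v_{3} + v_{9} — sig = (2; 1,1,1)
  P={0,8}:  v_{0} + v_{8} = v_{2} + v_{6} + v_{7} + v_{9} — sig = (2; 1,1,1,1)
  P={0,4}:  v_{0} + v_{4} = 2·v_{1} + v_{2} + v_{9} — sig = (2; 1,1,2)
  P={5,8}:  v_{5} + v_{8} = v_{2} + 2·v_{3} + v_{9} — sig = (2; 1,1,2)
  P={0,10}:  v_{0} + v_{10} = 2·v_{1} + v_{2} + v_{6} + 2·v_{9} — sig = (2; 1,1,2,2)
  P={0,3}:  v_{0} + v_{3} = v_{6} + 2·v_{7} — sig = (2; 1,2)
  P={0,5}:  v_{0} + v_{5} = v_{6} + 3·v_{7} — sig = (2; 1,3)
  P={2,3,10}:  v_{2} + v_{3} + v_{10} = 0 — sig = (3; —)
  P={4,6,7}:  v_{4} + v_{6} + v_{7} = v_{1} — sig = (3; 1)
  P={4,6,9}:  v_{4} + v_{6} + v_{9} = v_{10} — sig = (3; 1)
  P={4,5,6}:  v_{4} + v_{5} + v_{6} = v_{1} + v_{3} — sig = (3; 1,1)
  P={1,2,3,9}:  v_{1} + v_{2} + v_{3} + v_{9} = v_{7} — sig = (4; 1)
  P={1,2,5,9}:  v_{1} + v_{2} + v_{5} + v_{9} = 2·v_{7} — sig = (4; 2)
  P={1,2,6,7,9}:  v_{1} + v_{2} + v_{6} + v_{7} + v_{9} = v_{0} — sig = (5; 1)

Sorted signature multiset PRS(X):
    (2; —)
    (2; 1)
    (2; 1,1)
    (2; 1,1,1)
    (2; 1,1,1)
    (2; 1,1,1,1)
    (2; 1,1,2)
    (2; 1,1,2)
    (2; 1,1,2,2)
    (2; 1,2)
    (2; 1,3)
    (3; —)
    (3; 1)
    (3; 1)
    (3; 1,1)
    (4; 1)
    (4; 2)
    (5; 1)


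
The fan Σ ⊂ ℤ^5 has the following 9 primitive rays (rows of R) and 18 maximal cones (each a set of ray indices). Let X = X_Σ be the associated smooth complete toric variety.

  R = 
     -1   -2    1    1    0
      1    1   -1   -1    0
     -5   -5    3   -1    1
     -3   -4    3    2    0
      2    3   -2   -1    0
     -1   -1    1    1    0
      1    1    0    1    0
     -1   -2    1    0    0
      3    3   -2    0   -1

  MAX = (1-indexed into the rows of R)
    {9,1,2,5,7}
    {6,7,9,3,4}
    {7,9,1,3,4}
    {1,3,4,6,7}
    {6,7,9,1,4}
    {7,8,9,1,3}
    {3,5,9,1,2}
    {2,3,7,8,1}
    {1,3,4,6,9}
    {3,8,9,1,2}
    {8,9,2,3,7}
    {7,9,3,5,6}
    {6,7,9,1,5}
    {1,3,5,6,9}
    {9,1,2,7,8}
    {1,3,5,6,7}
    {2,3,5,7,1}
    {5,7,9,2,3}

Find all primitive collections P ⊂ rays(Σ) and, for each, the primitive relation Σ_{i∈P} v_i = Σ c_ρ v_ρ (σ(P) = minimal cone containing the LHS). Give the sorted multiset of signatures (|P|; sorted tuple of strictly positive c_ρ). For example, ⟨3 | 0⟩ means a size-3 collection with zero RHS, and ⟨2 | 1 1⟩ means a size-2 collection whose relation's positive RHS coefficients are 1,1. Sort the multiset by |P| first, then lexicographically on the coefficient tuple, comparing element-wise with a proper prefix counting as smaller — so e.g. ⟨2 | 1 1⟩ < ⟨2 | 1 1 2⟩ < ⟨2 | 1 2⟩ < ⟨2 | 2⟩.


Σ has 9 primitive collections:

  {2,6}:  v_{2} + v_{6} = 0  ⇒ sig = ⟨2 | 0⟩
  {4,5}:  v_{4} + v_{5} = v_{6}  ⇒ sig = ⟨2 | 1⟩
  {5,8}:  v_{5} + v_{8} = v_{2}  ⇒ sig = ⟨2 | 1⟩
  {2,4}:  v_{2} + v_{4} = v_{1} + v_{3} + v_{7} + v_{9}  ⇒ sig = ⟨2 | 1 1 1 1⟩
  {6,8}:  v_{6} + v_{8} = v_{1} + v_{3} + v_{7} + v_{9}  ⇒ sig = ⟨2 | 1 1 1 1⟩
  {4,8}:  v_{4} + v_{8} = 2·v_{1} + 2·v_{3} + 2·v_{7} + 2·v_{9}  ⇒ sig = ⟨2 | 2 2 2 2⟩
  {1,3,5,7,9}:  v_{1} + v_{3} + v_{5} + v_{7} + v_{9} = 0  ⇒ sig = ⟨5 | 0⟩
  {1,2,3,7,9}:  v_{1} + v_{2} + v_{3} + v_{7} + v_{9} = v_{8}  ⇒ sig = ⟨5 | 1⟩
  {1,3,6,7,9}:  v_{1} + v_{3} + v_{6} + v_{7} + v_{9} = v_{4}  ⇒ sig = ⟨5 | 1⟩

Hence PRS(X_Σ) =
{ ⟨2 | 0⟩,  ⟨2 | 1⟩ ×2,  ⟨2 | 1 1 1 1⟩ ×2,  ⟨2 | 2 2 2 2⟩,  ⟨5 | 0⟩,  ⟨5 | 1⟩ ×2 }


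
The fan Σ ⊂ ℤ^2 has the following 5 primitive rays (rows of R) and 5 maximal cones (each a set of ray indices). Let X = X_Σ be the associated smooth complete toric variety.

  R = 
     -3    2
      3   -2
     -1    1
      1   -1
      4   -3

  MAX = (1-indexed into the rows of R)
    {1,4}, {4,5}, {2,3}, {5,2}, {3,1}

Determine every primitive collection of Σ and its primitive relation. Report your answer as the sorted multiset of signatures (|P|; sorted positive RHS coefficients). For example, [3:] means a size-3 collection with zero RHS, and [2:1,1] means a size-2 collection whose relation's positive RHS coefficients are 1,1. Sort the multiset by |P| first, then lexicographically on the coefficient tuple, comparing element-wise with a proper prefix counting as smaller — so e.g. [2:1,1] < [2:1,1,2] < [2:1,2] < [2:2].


Σ has 5 primitive collections:

  {1,2}:  v_{1} + v_{2} = 0  ⇒ sig = [2:]
  {3,4}:  v_{3} + v_{4} = 0  ⇒ sig = [2:]
  {1,5}:  v_{1} + v_{5} = v_{4}  ⇒ sig = [2:1]
  {2,4}:  v_{2} + v_{4} = v_{5}  ⇒ sig = [2:1]
  {3,5}:  v_{3} + v_{5} = v_{2}  ⇒ sig = [2:1]

Sorted signature multiset PRS(X):
{ [2:] ×2,  [2:1] ×3 }


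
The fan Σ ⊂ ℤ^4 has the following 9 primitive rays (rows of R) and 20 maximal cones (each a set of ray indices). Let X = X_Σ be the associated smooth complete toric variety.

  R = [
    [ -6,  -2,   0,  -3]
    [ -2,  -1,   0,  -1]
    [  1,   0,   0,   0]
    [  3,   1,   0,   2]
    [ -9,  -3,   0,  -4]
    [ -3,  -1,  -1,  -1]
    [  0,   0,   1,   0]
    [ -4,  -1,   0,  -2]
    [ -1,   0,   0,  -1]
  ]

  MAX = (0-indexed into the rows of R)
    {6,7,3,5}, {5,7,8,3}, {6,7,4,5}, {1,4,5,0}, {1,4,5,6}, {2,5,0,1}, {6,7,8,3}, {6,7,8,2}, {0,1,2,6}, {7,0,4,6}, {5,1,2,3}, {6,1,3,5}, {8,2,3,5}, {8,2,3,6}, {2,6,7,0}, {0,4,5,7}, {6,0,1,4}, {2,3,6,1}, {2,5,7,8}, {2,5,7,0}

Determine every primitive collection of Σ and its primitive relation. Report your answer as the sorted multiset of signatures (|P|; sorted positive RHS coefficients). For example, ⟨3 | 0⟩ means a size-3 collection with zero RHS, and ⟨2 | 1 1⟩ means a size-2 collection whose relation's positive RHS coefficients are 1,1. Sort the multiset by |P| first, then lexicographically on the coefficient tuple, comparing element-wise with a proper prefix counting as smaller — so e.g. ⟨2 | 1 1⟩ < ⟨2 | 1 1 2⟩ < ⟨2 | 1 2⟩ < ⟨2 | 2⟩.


Primitive collections (11):

  P = {1,7}:  v_{1} + v_{7} = v_{0}  ⇒ sig = ⟨2 | 1⟩
  P = {0,3}:  v_{0} + v_{3} = v_{5} + v_{6}  ⇒ sig = ⟨2 | 1 1⟩
  P = {1,8}:  v_{1} + v_{8} = v_{2} + v_{7}  ⇒ sig = ⟨2 | 1 1⟩
  P = {2,4}:  v_{2} + v_{4} = v_{0} + v_{1}  ⇒ sig = ⟨2 | 1 1⟩
  P = {4,8}:  v_{4} + v_{8} = v_{0} + v_{7}  ⇒ sig = ⟨2 | 1 1⟩
  P = {0,8}:  v_{0} + v_{8} = v_{2} + 2·v_{7}  ⇒ sig = ⟨2 | 1 2⟩
  P = {3,4}:  v_{3} + v_{4} = 2·v_{5} + 2·v_{6}  ⇒ sig = ⟨2 | 2 2⟩
  P = {2,3,7}:  v_{2} + v_{3} + v_{7} = 0  ⇒ sig = ⟨3 | 0⟩
  P = {0,5,6}:  v_{0} + v_{5} + v_{6} = v_{4}  ⇒ sig = ⟨3 | 1⟩
  P = {2,5,6}:  v_{2} + v_{5} + v_{6} = v_{1}  ⇒ sig = ⟨3 | 1⟩
  P = {5,6,8}:  v_{5} + v_{6} + v_{8} = v_{7}  ⇒ sig = ⟨3 | 1⟩

Hence PRS(X_Σ) =
    |P|=2: 7 collections, coeffs (1), (1,1), (1,1), (1,1), (1,1), (1,2), (2,2)
    |P|=3: 4 collections, coeffs (), (1), (1), (1)


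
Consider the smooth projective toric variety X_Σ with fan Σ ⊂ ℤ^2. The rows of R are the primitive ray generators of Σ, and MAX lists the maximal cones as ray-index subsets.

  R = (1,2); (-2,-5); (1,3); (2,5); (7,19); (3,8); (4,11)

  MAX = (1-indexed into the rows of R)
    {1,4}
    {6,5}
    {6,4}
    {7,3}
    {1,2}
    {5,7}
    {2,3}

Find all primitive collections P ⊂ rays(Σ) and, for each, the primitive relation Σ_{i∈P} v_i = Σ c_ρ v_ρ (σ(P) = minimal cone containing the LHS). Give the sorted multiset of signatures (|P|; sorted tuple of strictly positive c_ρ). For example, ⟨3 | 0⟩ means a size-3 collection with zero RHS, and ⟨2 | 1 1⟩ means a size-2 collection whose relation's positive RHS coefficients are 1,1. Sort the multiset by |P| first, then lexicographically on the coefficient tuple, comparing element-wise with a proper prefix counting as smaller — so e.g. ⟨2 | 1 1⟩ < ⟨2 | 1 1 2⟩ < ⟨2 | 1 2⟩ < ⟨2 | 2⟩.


Primitive collections (14):

  • {2,4}:  v_{2} + v_{4} = 0  ⟹  sig = ⟨2 | 0⟩
  • {1,3}:  v_{1} + v_{3} = v_{4}  ⟹  sig = ⟨2 | 1⟩
  • {2,6}:  v_{2} + v_{6} = v_{3}  ⟹  sig = ⟨2 | 1⟩
  • {3,4}:  v_{3} + v_{4} = v_{6}  ⟹  sig = ⟨2 | 1⟩
  • {3,6}:  v_{3} + v_{6} = v_{7}  ⟹  sig = ⟨2 | 1⟩
  • {6,7}:  v_{6} + v_{7} = v_{5}  ⟹  sig = ⟨2 | 1⟩
  • {1,7}:  v_{1} + v_{7} = v_{4} + v_{6}  ⟹  sig = ⟨2 | 1 1⟩
  • {2,5}:  v_{2} + v_{5} = v_{3} + v_{7}  ⟹  sig = ⟨2 | 1 1⟩
  • {1,5}:  v_{1} + v_{5} = v_{4} + 2·v_{6}  ⟹  sig = ⟨2 | 1 2⟩
  • {1,6}:  v_{1} + v_{6} = 2·v_{4}  ⟹  sig = ⟨2 | 2⟩
  • {2,7}:  v_{2} + v_{7} = 2·v_{3}  ⟹  sig = ⟨2 | 2⟩
  • {3,5}:  v_{3} + v_{5} = 2·v_{7}  ⟹  sig = ⟨2 | 2⟩
  • {4,7}:  v_{4} + v_{7} = 2·v_{6}  ⟹  sig = ⟨2 | 2⟩
  • {4,5}:  v_{4} + v_{5} = 3·v_{6}  ⟹  sig = ⟨2 | 3⟩

Signatures (|P|; sorted positive RHS coefficients), sorted:
    ⟨2 | 0⟩
    ⟨2 | 1⟩
    ⟨2 | 1⟩
    ⟨2 | 1⟩
    ⟨2 | 1⟩
    ⟨2 | 1⟩
    ⟨2 | 1 1⟩
    ⟨2 | 1 1⟩
    ⟨2 | 1 2⟩
    ⟨2 | 2⟩
    ⟨2 | 2⟩
    ⟨2 | 2⟩
    ⟨2 | 2⟩
    ⟨2 | 3⟩


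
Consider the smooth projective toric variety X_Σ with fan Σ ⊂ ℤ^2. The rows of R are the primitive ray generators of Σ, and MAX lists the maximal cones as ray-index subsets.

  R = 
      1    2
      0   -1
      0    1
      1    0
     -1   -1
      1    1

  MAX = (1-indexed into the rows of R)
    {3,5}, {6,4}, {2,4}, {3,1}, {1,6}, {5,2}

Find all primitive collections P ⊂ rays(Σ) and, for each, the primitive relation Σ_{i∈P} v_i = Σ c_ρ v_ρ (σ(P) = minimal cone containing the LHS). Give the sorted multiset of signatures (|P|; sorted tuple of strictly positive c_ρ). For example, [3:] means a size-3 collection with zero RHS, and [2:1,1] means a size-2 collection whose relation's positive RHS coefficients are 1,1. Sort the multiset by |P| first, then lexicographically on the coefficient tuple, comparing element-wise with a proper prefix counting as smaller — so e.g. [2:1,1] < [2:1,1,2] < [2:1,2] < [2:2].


The 9 primitive collections of Σ (r=6, n=2):

  P={2,3}:  v_{2} + v_{3} = 0  so sig = [2:]
  P={5,6}:  v_{5} + v_{6} = 0  so sig = [2:]
  P={1,2}:  v_{1} + v_{2} = v_{6}  so sig = [2:1]
  P={1,5}:  v_{1} + v_{5} = v_{3}  so sig = [2:1]
  P={2,6}:  v_{2} + v_{6} = v_{4}  so sig = [2:1]
  P={3,4}:  v_{3} + v_{4} = v_{6}  so sig = [2:1]
  P={3,6}:  v_{3} + v_{6} = v_{1}  so sig = [2:1]
  P={4,5}:  v_{4} + v_{5} = v_{2}  so sig = [2:1]
  P={1,4}:  v_{1} + v_{4} = 2·v_{6}  so sig = [2:2]

Hence PRS(X_Σ) =
    |P|=2: 9 collections, coeffs (), (), (1), (1), (1), (1), (1), (1), (2)


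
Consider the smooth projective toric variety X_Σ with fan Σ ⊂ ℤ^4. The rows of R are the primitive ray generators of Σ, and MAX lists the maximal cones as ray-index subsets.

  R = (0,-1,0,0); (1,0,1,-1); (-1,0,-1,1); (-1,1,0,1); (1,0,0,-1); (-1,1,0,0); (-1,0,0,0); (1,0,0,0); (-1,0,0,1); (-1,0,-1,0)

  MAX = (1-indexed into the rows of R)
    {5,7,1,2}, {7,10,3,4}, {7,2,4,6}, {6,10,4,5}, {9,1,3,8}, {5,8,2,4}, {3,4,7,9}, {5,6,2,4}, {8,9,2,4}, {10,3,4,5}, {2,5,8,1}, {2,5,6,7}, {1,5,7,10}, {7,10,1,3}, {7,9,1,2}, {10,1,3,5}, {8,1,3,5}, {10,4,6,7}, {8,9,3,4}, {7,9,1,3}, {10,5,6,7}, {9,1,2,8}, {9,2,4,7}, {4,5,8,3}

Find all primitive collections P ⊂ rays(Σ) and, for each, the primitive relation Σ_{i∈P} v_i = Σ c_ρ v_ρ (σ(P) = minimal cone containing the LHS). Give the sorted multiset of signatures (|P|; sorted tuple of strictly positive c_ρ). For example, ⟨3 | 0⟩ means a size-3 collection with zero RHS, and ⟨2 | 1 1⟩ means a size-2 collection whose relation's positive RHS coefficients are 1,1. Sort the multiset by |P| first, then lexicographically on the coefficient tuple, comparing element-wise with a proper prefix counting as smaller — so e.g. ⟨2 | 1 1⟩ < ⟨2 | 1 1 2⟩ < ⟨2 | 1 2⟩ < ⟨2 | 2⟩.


13 minimal non-faces of Δ(Σ) (on 10 rays):

  {2,3}:  v_{2} + v_{3} = 0 ; sig = ⟨2 | 0⟩
  {5,9}:  v_{5} + v_{9} = 0 ; sig = ⟨2 | 0⟩
  {7,8}:  v_{7} + v_{8} = 0 ; sig = ⟨2 | 0⟩
  {1,4}:  v_{1} + v_{4} = v_{9} ; sig = ⟨2 | 1⟩
  {1,6}:  v_{1} + v_{6} = v_{7} ; sig = ⟨2 | 1⟩
  {2,10}:  v_{2} + v_{10} = v_{5} + v_{7} ; sig = ⟨2 | 1 1⟩
  {3,6}:  v_{3} + v_{6} = v_{4} + v_{10} ; sig = ⟨2 | 1 1⟩
  {6,8}:  v_{6} + v_{8} = v_{4} + v_{5} ; sig = ⟨2 | 1 1⟩
  {6,9}:  v_{6} + v_{9} = v_{4} + v_{7} ; sig = ⟨2 | 1 1⟩
  {8,10}:  v_{8} + v_{10} = v_{3} + v_{5} ; sig = ⟨2 | 1 1⟩
  {9,10}:  v_{9} + v_{10} = v_{3} + v_{7} ; sig = ⟨2 | 1 1⟩
  {3,5,7}:  v_{3} + v_{5} + v_{7} = v_{10} ; sig = ⟨3 | 1⟩
  {4,5,7}:  v_{4} + v_{5} + v_{7} = v_{6} ; sig = ⟨3 | 1⟩

Sorted signature multiset PRS(X):
[⟨2 | 0⟩, ⟨2 | 0⟩, ⟨2 | 0⟩, ⟨2 | 1⟩, ⟨2 | 1⟩, ⟨2 | 1 1⟩, ⟨2 | 1 1⟩, ⟨2 | 1 1⟩, ⟨2 | 1 1⟩, ⟨2 | 1 1⟩, ⟨2 | 1 1⟩, ⟨3 | 1⟩, ⟨3 | 1⟩]


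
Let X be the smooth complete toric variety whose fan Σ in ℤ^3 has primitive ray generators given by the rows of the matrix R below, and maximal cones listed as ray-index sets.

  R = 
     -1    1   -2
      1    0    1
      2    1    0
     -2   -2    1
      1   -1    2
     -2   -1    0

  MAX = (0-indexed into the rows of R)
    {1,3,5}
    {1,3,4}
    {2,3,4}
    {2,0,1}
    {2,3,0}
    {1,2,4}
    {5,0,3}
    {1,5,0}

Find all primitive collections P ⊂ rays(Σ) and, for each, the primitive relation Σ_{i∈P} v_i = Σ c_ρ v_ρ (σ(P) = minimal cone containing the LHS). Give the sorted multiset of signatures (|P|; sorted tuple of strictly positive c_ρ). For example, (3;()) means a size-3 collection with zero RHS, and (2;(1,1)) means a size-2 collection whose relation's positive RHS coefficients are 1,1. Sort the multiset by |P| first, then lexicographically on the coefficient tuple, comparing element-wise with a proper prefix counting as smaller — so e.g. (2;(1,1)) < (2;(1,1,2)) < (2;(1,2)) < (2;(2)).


5 minimal non-faces of Δ(Σ) (on 6 rays):

  P = {0,4}:  v_{0} + v_{4} = 0  ⟹  sig = (2;())
  P = {2,5}:  v_{2} + v_{5} = 0  ⟹  sig = (2;())
  P = {4,5}:  v_{4} + v_{5} = v_{1} + v_{3}  ⟹  sig = (2;(1,1))
  P = {0,1,3}:  v_{0} + v_{1} + v_{3} = v_{5}  ⟹  sig = (3;(1))
  P = {1,2,3}:  v_{1} + v_{2} + v_{3} = v_{4}  ⟹  sig = (3;(1))

Signatures (|P|; sorted positive RHS coefficients), sorted:
    |P|=2: 3 collections, coeffs (), (), (1,1)
    |P|=3: 2 collections, coeffs (1), (1)


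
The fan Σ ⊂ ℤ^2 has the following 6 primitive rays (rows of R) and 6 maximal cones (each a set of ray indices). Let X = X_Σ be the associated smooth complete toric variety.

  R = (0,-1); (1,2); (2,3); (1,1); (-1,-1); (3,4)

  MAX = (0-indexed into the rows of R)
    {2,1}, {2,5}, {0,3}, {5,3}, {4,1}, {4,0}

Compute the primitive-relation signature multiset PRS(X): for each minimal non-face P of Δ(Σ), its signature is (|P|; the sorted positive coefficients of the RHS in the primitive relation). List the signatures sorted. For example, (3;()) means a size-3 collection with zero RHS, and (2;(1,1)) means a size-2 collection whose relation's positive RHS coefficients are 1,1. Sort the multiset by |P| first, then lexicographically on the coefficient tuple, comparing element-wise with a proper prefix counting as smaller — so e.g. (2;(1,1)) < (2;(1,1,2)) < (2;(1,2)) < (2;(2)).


9 minimal non-faces of Δ(Σ) (on 6 rays):

  • {3,4}:  v_{3} + v_{4} = 0 ; sig = (2;())
  • {0,1}:  v_{0} + v_{1} = v_{3} ; sig = (2;(1))
  • {1,3}:  v_{1} + v_{3} = v_{2} ; sig = (2;(1))
  • {2,3}:  v_{2} + v_{3} = v_{5} ; sig = (2;(1))
  • {2,4}:  v_{2} + v_{4} = v_{1} ; sig = (2;(1))
  • {4,5}:  v_{4} + v_{5} = v_{2} ; sig = (2;(1))
  • {0,2}:  v_{0} + v_{2} = 2·v_{3} ; sig = (2;(2))
  • {1,5}:  v_{1} + v_{5} = 2·v_{2} ; sig = (2;(2))
  • {0,5}:  v_{0} + v_{5} = 3·v_{3} ; sig = (2;(3))

Signatures (|P|; sorted positive RHS coefficients), sorted:
[(2;()), (2;(1)), (2;(1)), (2;(1)), (2;(1)), (2;(1)), (2;(2)), (2;(2)), (2;(3))]


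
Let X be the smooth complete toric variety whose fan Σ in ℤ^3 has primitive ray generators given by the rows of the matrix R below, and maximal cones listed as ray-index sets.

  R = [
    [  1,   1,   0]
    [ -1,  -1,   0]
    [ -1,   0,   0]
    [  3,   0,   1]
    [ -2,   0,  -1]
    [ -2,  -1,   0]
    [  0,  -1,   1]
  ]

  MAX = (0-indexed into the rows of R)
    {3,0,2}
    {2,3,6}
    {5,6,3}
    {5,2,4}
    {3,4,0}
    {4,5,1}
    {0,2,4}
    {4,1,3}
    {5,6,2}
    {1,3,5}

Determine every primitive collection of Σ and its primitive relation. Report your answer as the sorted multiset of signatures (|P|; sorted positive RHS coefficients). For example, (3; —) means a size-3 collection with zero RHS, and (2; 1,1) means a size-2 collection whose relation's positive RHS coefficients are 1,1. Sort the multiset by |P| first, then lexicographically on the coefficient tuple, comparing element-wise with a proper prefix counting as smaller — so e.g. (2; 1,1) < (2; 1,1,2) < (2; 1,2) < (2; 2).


Σ has 9 primitive collections:

  {0,1}:  v_{0} + v_{1} = 0 — sig = (2; —)
  {0,5}:  v_{0} + v_{5} = v_{2} — sig = (2; 1)
  {1,2}:  v_{1} + v_{2} = v_{5} — sig = (2; 1)
  {4,6}:  v_{4} + v_{6} = v_{5} — sig = (2; 1)
  {0,6}:  v_{0} + v_{6} = 2·v_{2} + v_{3} — sig = (2; 1,2)
  {1,6}:  v_{1} + v_{6} = v_{3} + 2·v_{5} — sig = (2; 1,2)
  {2,3,4}:  v_{2} + v_{3} + v_{4} = 0 — sig = (3; —)
  {2,3,5}:  v_{2} + v_{3} + v_{5} = v_{6} — sig = (3; 1)
  {3,4,5}:  v_{3} + v_{4} + v_{5} = v_{1} — sig = (3; 1)

Signatures (|P|; sorted positive RHS coefficients), sorted:
[(2; —), (2; 1), (2; 1), (2; 1), (2; 1,2), (2; 1,2), (3; —), (3; 1), (3; 1)]


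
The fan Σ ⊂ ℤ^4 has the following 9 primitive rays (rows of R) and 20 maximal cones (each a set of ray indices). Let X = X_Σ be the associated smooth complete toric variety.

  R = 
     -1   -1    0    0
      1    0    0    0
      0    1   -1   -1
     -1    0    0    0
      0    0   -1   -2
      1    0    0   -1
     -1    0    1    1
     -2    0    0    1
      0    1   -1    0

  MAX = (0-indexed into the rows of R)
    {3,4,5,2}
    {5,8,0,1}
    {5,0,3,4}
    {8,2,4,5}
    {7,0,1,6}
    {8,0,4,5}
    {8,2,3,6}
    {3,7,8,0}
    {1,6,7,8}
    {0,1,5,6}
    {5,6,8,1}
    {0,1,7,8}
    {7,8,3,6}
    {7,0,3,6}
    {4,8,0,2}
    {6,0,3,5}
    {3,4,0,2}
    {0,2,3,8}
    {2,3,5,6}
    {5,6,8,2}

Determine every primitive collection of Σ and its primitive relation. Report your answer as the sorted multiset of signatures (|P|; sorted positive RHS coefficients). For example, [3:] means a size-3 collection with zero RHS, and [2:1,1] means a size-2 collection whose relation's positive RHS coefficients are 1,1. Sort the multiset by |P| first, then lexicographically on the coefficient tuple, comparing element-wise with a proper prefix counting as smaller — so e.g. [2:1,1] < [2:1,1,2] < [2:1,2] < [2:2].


Δ(Σ) — 9 vertices, 12 min non-faces:

  P = {1,3}:  v_{1} + v_{3} = 0  ⇒ sig = [2:]
  P = {5,7}:  v_{5} + v_{7} = v_{3}  ⇒ sig = [2:1]
  P = {1,2}:  v_{1} + v_{2} = v_{5} + v_{8}  ⇒ sig = [2:1,1]
  P = {4,7}:  v_{4} + v_{7} = v_{0} + v_{2} + v_{3}  ⇒ sig = [2:1,1,1]
  P = {1,4}:  v_{1} + v_{4} = v_{0} + 2·v_{5} + v_{8}  ⇒ sig = [2:1,1,2]
  P = {2,7}:  v_{2} + v_{7} = 2·v_{3} + v_{8}  ⇒ sig = [2:1,2]
  P = {4,6}:  v_{4} + v_{6} = 2·v_{3} + v_{5}  ⇒ sig = [2:1,2]
  P = {0,2,5}:  v_{0} + v_{2} + v_{5} = v_{4}  ⇒ sig = [3:1]
  P = {0,6,8}:  v_{0} + v_{6} + v_{8} = v_{7}  ⇒ sig = [3:1]
  P = {3,5,8}:  v_{3} + v_{5} + v_{8} = v_{2}  ⇒ sig = [3:1]
  P = {3,4,8}:  v_{3} + v_{4} + v_{8} = v_{0} + 2·v_{2}  ⇒ sig = [3:1,2]
  P = {0,2,6}:  v_{0} + v_{2} + v_{6} = 2·v_{3}  ⇒ sig = [3:2]

so the primitive-relation signature multiset is
{ [2:],  [2:1],  [2:1,1],  [2:1,1,1],  [2:1,1,2],  [2:1,2] ×2,  [3:1] ×3,  [3:1,2],  [3:2] }


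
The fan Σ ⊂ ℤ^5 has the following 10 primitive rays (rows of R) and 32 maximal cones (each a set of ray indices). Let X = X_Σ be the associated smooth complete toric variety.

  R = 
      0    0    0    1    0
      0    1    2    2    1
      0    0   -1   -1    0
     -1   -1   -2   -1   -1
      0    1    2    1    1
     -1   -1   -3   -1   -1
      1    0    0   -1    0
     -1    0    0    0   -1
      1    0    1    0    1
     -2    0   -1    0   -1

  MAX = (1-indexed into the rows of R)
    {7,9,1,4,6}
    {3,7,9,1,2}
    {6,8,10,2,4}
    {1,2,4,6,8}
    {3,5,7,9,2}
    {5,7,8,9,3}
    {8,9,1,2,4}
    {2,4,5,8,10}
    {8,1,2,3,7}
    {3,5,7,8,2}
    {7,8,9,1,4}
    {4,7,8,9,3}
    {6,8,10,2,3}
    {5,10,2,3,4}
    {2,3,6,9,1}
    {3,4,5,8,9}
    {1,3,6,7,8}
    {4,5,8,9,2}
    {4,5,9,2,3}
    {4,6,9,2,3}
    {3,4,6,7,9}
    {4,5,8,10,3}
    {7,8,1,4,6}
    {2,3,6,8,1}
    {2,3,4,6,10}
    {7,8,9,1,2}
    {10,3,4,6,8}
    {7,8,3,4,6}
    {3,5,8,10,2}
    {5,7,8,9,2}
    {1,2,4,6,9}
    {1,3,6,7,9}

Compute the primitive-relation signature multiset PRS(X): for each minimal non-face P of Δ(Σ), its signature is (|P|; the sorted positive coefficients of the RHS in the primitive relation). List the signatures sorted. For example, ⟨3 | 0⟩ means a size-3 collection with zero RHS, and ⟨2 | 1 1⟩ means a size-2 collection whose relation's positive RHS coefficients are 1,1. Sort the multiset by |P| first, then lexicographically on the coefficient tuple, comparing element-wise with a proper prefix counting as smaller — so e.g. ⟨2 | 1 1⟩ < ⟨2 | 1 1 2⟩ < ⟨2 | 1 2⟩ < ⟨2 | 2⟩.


13 collections generate NE(X_Σ); each relation:

  • {1,5}:  v_{1} + v_{5} = v_{2}  ⟹  sig = ⟨2 | 1⟩
  • {7,10}:  v_{7} + v_{10} = v_{3} + v_{8}  ⟹  sig = ⟨2 | 1 1⟩
  • {9,10}:  v_{9} + v_{10} = v_{4} + v_{5}  ⟹  sig = ⟨2 | 1 1⟩
  • {1,10}:  v_{1} + v_{10} = v_{2} + v_{6} + v_{8}  ⟹  sig = ⟨2 | 1 1 1⟩
  • {5,6}:  v_{5} + v_{6} = v_{2} + v_{3} + v_{4}  ⟹  sig = ⟨2 | 1 1 1⟩
  • {2,4,7}:  v_{2} + v_{4} + v_{7} = 0  ⟹  sig = ⟨3 | 0⟩
  • {1,3,4}:  v_{1} + v_{3} + v_{4} = v_{6}  ⟹  sig = ⟨3 | 1⟩
  • {6,8,9}:  v_{6} + v_{8} + v_{9} = v_{4}  ⟹  sig = ⟨3 | 1⟩
  • {2,6,7}:  v_{2} + v_{6} + v_{7} = v_{1} + v_{3}  ⟹  sig = ⟨3 | 1 1⟩
  • {4,5,7}:  v_{4} + v_{5} + v_{7} = v_{3} + v_{8} + v_{9}  ⟹  sig = ⟨3 | 1 1 1⟩
  • {1,3,8,9}:  v_{1} + v_{3} + v_{8} + v_{9} = 0  ⟹  sig = ⟨4 | 0⟩
  • {2,3,4,8}:  v_{2} + v_{3} + v_{4} + v_{8} = v_{10}  ⟹  sig = ⟨4 | 1⟩
  • {2,3,8,9}:  v_{2} + v_{3} + v_{8} + v_{9} = v_{5}  ⟹  sig = ⟨4 | 1⟩

Hence PRS(X_Σ) =
    |P|=2: 5 collections, coeffs (1), (1,1), (1,1), (1,1,1), (1,1,1)
    |P|=3: 5 collections, coeffs (), (1), (1), (1,1), (1,1,1)
    |P|=4: 3 collections, coeffs (), (1), (1)


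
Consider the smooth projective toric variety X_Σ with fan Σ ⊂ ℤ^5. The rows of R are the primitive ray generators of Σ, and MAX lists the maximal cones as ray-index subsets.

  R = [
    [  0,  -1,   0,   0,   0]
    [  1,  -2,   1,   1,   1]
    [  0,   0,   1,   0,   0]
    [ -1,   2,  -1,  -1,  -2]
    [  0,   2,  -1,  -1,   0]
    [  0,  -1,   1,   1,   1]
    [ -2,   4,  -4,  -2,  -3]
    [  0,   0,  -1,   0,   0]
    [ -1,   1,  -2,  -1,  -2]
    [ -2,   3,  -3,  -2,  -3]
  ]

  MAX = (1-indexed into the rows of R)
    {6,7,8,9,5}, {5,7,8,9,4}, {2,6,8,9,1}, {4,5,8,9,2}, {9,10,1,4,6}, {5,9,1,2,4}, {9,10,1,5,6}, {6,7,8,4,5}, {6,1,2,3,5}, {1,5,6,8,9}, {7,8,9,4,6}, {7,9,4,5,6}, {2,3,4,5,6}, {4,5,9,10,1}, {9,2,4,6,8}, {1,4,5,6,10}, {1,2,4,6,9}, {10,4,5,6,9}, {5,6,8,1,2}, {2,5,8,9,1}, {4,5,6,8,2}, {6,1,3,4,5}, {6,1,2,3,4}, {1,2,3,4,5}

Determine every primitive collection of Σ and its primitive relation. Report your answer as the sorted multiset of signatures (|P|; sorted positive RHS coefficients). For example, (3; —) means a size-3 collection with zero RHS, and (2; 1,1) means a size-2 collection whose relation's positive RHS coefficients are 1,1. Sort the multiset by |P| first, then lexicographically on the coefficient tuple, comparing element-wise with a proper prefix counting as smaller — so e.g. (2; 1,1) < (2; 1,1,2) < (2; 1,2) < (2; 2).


Minimal non-faces — 14 found among 10 rays, 24 max cones:

  P = {3,8}:  v_{3} + v_{8} = 0  ⇒ sig = (2; —)
  P = {2,10}:  v_{2} + v_{10} = v_{9}  ⇒ sig = (2; 1)
  P = {3,9}:  v_{3} + v_{9} = v_{1} + v_{4}  ⇒ sig = (2; 1,1)
  P = {3,7}:  v_{3} + v_{7} = v_{4} + v_{5} + v_{6} + v_{9}  ⇒ sig = (2; 1,1,1,1)
  P = {1,7}:  v_{1} + v_{7} = v_{5} + v_{6} + 2·v_{9}  ⇒ sig = (2; 1,1,2)
  P = {8,10}:  v_{8} + v_{10} = v_{5} + v_{6} + 2·v_{9}  ⇒ sig = (2; 1,1,2)
  P = {3,10}:  v_{3} + v_{10} = 2·v_{1} + 2·v_{4} + v_{5} + v_{6}  ⇒ sig = (2; 1,1,2,2)
  P = {2,7}:  v_{2} + v_{7} = v_{4} + 2·v_{8}  ⇒ sig = (2; 1,2)
  P = {7,10}:  v_{7} + v_{10} = v_{4} + 2·v_{5} + 2·v_{6} + 3·v_{9}  ⇒ sig = (2; 1,2,2,3)
  P = {1,4,8}:  v_{1} + v_{4} + v_{8} = v_{9}  ⇒ sig = (3; 1)
  P = {2,5,6,9}:  v_{2} + v_{5} + v_{6} + v_{9} = v_{8}  ⇒ sig = (4; 1)
  P = {1,2,4,5,6}:  v_{1} + v_{2} + v_{4} + v_{5} + v_{6} = 0  ⇒ sig = (5; —)
  P = {1,4,5,6,9}:  v_{1} + v_{4} + v_{5} + v_{6} + v_{9} = v_{10}  ⇒ sig = (5; 1)
  P = {4,5,6,8,9}:  v_{4} + v_{5} + v_{6} + v_{8} + v_{9} = v_{7}  ⇒ sig = (5; 1)

Signatures (|P|; sorted positive RHS coefficients), sorted:
    (2; —)
    (2; 1)
    (2; 1,1)
    (2; 1,1,1,1)
    (2; 1,1,2)
    (2; 1,1,2)
    (2; 1,1,2,2)
    (2; 1,2)
    (2; 1,2,2,3)
    (3; 1)
    (4; 1)
    (5; —)
    (5; 1)
    (5; 1)


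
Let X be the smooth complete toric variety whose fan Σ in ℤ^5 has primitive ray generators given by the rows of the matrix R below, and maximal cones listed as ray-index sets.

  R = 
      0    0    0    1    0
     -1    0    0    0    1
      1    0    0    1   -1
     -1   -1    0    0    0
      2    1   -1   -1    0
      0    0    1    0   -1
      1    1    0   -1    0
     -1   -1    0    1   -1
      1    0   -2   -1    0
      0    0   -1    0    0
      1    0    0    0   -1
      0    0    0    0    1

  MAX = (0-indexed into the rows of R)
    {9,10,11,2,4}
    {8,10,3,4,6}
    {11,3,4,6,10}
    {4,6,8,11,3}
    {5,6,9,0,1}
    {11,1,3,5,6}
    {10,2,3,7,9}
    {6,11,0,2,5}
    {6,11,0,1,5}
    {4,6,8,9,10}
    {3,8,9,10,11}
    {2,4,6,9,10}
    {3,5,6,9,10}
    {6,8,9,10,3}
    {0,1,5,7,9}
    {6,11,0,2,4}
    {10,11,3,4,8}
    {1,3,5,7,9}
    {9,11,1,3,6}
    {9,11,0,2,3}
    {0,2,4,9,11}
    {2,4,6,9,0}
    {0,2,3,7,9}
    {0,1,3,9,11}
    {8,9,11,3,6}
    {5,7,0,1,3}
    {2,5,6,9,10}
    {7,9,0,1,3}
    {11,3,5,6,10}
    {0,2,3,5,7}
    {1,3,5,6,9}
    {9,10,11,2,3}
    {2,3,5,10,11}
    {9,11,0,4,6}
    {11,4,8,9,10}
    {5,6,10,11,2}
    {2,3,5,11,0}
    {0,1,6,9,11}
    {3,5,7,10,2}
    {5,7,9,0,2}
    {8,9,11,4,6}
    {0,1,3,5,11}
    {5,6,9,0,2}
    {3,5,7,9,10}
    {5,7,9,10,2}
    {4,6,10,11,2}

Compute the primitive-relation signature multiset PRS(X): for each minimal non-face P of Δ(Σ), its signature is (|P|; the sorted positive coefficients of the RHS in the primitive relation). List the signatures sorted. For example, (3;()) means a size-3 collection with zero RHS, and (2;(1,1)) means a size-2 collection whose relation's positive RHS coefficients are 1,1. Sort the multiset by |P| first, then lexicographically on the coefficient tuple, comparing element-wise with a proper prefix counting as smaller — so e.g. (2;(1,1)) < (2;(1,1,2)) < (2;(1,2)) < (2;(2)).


24 minimal non-faces of Δ(Σ) (on 12 rays):

  P={1,10}:  v_{1} + v_{10} = 0  so sig = (2;())
  P={0,10}:  v_{0} + v_{10} = v_{2}  so sig = (2;(1))
  P={1,2}:  v_{1} + v_{2} = v_{0}  so sig = (2;(1))
  P={4,5}:  v_{4} + v_{5} = v_{6} + v_{10}  so sig = (2;(1,1))
  P={4,7}:  v_{4} + v_{7} = v_{9} + v_{10}  so sig = (2;(1,1))
  P={6,7}:  v_{6} + v_{7} = v_{5} + v_{9}  so sig = (2;(1,1))
  P={7,11}:  v_{7} + v_{11} = v_{0} + v_{3}  so sig = (2;(1,1))
  P={1,4}:  v_{1} + v_{4} = v_{6} + v_{9} + v_{11}  so sig = (2;(1,1,1))
  P={5,8}:  v_{5} + v_{8} = v_{3} + v_{6} + v_{9} + v_{10}  so sig = (2;(1,1,1,1))
  P={1,8}:  v_{1} + v_{8} = v_{3} + v_{6} + 2·v_{9} + v_{11}  so sig = (2;(1,1,1,2))
  P={0,8}:  v_{0} + v_{8} = 2·v_{9} + v_{10} + v_{11}  so sig = (2;(1,1,2))
  P={7,8}:  v_{7} + v_{8} = v_{3} + 2·v_{9} + v_{10}  so sig = (2;(1,1,2))
  P={2,8}:  v_{2} + v_{8} = 2·v_{9} + 2·v_{10} + v_{11}  so sig = (2;(1,2,2))
  P={0,3,6}:  v_{0} + v_{3} + v_{6} = 0  so sig = (3;())
  P={5,9,11}:  v_{5} + v_{9} + v_{11} = 0  so sig = (3;())
  P={2,3,6}:  v_{2} + v_{3} + v_{6} = v_{10}  so sig = (3;(1))
  P={3,4,9}:  v_{3} + v_{4} + v_{9} = v_{8}  so sig = (3;(1))
  P={0,3,4}:  v_{0} + v_{3} + v_{4} = v_{9} + v_{10} + v_{11}  so sig = (3;(1,1,1))
  P={2,3,4}:  v_{2} + v_{3} + v_{4} = v_{9} + 2·v_{10} + v_{11}  so sig = (3;(1,1,2))
  P={0,3,5,9}:  v_{0} + v_{3} + v_{5} + v_{9} = v_{7}  so sig = (4;(1))
  P={6,9,10,11}:  v_{6} + v_{9} + v_{10} + v_{11} = v_{4}  so sig = (4;(1))
  P={2,3,5,9}:  v_{2} + v_{3} + v_{5} + v_{9} = v_{7} + v_{10}  so sig = (4;(1,1))
  P={2,6,9,11}:  v_{2} + v_{6} + v_{9} + v_{11} = v_{0} + v_{4}  so sig = (4;(1,1))
  P={6,8,10,11}:  v_{6} + v_{8} + v_{10} + v_{11} = v_{3} + 2·v_{4}  so sig = (4;(1,2))

so the primitive-relation signature multiset is
    (2;())
    (2;(1))
    (2;(1))
    (2;(1,1))
    (2;(1,1))
    (2;(1,1))
    (2;(1,1))
    (2;(1,1,1))
    (2;(1,1,1,1))
    (2;(1,1,1,2))
    (2;(1,1,2))
    (2;(1,1,2))
    (2;(1,2,2))
    (3;())
    (3;())
    (3;(1))
    (3;(1))
    (3;(1,1,1))
    (3;(1,1,2))
    (4;(1))
    (4;(1))
    (4;(1,1))
    (4;(1,1))
    (4;(1,2))
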